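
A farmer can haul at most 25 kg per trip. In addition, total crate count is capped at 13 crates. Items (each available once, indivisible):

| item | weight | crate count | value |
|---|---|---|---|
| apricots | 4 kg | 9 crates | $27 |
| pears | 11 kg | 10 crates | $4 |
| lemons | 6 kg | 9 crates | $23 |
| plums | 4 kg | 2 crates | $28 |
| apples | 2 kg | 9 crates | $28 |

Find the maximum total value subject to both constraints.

$56

Feasible sets respecting both limits:
- plums+apples: weight 6, crate count 11, value 56
- apricots+plums: weight 8, crate count 11, value 55
- lemons+plums: weight 10, crate count 11, value 51
- pears+plums: weight 15, crate count 12, value 32
Best: $56.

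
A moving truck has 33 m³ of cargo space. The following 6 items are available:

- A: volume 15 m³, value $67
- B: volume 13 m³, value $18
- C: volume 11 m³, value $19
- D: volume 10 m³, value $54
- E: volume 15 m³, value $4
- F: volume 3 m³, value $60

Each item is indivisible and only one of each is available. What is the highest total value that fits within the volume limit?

$181

This is a 0/1 knapsack; check combinations near the capacity.
- A+D+F: volume 15+10+3=28, value 67+54+60=181
- A+C+F: volume 15+11+3=29, value 67+19+60=146
- A+B+F: volume 15+13+3=31, value 67+18+60=145
Best: $181.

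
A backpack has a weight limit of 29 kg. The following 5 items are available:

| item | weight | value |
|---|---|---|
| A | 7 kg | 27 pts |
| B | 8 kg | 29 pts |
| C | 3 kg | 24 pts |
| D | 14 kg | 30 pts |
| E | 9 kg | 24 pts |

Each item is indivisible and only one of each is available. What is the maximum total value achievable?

Check high-value combinations within 29 kg:
- A+B+C+E: weight 7+8+3+9=27, value 27+29+24+24=104
- A+B+D: weight 7+8+14=29, value 27+29+30=86
- B+C+D: weight 8+3+14=25, value 29+24+30=83
Best: 104 pts.

104 pts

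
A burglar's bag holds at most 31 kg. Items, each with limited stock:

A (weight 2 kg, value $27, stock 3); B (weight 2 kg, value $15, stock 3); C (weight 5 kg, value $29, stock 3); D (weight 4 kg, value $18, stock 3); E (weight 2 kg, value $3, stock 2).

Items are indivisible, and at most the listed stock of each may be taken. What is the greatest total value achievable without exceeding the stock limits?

$231

Best selections within weight 31 and stock limits:
- 3×A + 3×B + 3×C + 1×D: weight 31, value 231
- 3×A + 3×B + 2×C + 2×D: weight 30, value 220
- 3×A + 1×B + 3×C + 2×D: weight 31, value 219
Best: $231.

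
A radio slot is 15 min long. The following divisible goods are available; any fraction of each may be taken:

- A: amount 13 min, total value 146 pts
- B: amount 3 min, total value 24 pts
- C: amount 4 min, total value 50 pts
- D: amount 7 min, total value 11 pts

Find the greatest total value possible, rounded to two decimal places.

Take in order of value per unit:
- C (50/4 per unit): all 4 → value 50, running total 50.00
- A (146/13 per unit): 11 of 13 → value 11×146/13 = 123.5385, running total 173.54
Total 173.54.

173.54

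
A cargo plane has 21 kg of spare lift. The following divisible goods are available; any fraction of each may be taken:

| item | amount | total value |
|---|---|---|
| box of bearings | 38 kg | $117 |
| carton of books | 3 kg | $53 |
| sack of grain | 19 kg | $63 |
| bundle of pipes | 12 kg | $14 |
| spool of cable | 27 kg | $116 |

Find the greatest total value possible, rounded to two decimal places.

Take in order of value per unit:
- carton of books (53/3 per unit): all 3 → value 53, running total 53.00
- spool of cable (116/27 per unit): 18 of 27 → value 18×116/27 = 77.3333, running total 130.33
Total 130.33.

130.33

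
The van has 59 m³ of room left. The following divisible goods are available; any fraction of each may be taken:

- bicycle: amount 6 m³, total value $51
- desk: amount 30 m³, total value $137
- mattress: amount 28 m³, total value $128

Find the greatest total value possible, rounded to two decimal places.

293.17

Take in order of value per unit:
- bicycle (51/6 per unit): all 6 → value 51, running total 51.00
- mattress (128/28 per unit): all 28 → value 128, running total 179.00
- desk (137/30 per unit): 25 of 30 → value 25×137/30 = 114.1667, running total 293.17
Total 293.17.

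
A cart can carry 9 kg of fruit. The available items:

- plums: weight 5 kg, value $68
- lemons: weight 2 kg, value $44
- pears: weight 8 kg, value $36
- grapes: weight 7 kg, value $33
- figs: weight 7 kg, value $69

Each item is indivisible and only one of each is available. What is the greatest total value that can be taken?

$113

Check high-value combinations within 9 kg:
- lemons+figs: weight 2+7=9, value 44+69=113
- plums+lemons: weight 5+2=7, value 68+44=112
- lemons+grapes: weight 2+7=9, value 44+33=77
- figs: weight 7, value 69
Best: $113.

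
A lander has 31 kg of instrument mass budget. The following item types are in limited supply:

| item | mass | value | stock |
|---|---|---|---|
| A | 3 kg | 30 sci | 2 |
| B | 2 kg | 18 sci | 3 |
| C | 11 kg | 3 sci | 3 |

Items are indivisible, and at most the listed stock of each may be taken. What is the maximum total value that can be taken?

Best selections within mass 31 and stock limits:
- 2×A + 3×B + 1×C: mass 23, value 117
- 2×A + 3×B: mass 12, value 114
- 2×A + 2×B + 1×C: mass 21, value 99
Best: 117 sci.

117 sci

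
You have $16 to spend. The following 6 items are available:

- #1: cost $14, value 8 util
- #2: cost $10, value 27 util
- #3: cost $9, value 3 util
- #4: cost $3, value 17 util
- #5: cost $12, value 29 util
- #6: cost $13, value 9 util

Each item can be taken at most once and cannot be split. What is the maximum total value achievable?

46 util

Check high-value combinations within $16:
- #4+#5: cost 3+12=15, value 17+29=46
- #2+#4: cost 10+3=13, value 27+17=44
- #5: cost 12, value 29
- #2: cost 10, value 27
- #4+#6: cost 3+13=16, value 17+9=26
Best: 46 util.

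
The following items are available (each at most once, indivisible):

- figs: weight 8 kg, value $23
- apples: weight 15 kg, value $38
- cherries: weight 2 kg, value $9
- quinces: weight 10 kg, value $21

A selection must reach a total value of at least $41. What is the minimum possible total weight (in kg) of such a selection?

Subsets with value ≥ 41, sorted by total weight:
- apples+cherries: weight 17, value 47
- figs+quinces: weight 18, value 44
Minimum weight: 17 kg.

17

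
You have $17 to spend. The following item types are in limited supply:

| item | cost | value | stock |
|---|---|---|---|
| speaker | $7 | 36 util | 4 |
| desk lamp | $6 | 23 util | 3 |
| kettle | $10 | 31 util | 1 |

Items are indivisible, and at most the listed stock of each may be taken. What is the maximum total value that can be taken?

Top feasible selections:
- 2×speaker: cost 14, value 72
- 1×speaker + 1×kettle: cost 17, value 67
Best: 72 util.

72 util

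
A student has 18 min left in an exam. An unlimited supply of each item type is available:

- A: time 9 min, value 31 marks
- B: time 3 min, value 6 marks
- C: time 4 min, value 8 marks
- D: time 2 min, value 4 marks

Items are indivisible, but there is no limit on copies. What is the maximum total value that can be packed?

62 marks

Best value-per-unit is A at 31/9, and filling with it alone uses time 2×9=18. No mix of the others beats 2×31 = 62.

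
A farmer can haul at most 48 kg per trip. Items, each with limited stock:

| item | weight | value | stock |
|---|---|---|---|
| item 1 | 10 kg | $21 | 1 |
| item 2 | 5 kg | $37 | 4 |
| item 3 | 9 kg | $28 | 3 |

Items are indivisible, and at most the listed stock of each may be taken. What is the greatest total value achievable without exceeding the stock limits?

$232

Best selections within weight 48 and stock limits:
- 4×item 2 + 3×item 3: weight 47, value 232
- 1×item 1 + 4×item 2 + 2×item 3: weight 48, value 225
Best: $232.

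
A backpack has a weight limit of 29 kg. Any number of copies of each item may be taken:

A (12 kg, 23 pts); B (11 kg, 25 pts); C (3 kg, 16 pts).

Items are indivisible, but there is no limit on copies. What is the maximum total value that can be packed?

Best value-per-unit is C at 16/3, and filling with it alone uses weight 9×3=27. No mix of the others beats 9×16 = 144.

144 pts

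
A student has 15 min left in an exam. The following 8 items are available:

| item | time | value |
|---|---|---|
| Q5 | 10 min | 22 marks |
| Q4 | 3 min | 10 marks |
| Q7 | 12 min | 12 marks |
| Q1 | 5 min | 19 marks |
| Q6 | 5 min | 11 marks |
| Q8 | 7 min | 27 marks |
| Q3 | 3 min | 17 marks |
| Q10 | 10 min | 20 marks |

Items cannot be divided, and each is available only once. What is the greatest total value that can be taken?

63 marks

This is a 0/1 knapsack; check combinations near the capacity.
- Q1+Q8+Q3: time 5+7+3=15, value 19+27+17=63
- Q4+Q1+Q8: time 3+5+7=15, value 10+19+27=56
- Q6+Q8+Q3: time 5+7+3=15, value 11+27+17=55
- Q4+Q8+Q3: time 3+7+3=13, value 10+27+17=54
Best: 63 marks.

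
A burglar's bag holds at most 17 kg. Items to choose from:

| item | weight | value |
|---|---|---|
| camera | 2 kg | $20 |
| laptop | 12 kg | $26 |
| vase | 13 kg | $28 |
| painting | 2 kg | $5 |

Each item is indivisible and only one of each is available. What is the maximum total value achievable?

$53

Check high-value combinations within 17 kg:
- camera+vase+painting: weight 2+13+2=17, value 20+28+5=53
- camera+laptop+painting: weight 2+12+2=16, value 20+26+5=51
- camera+vase: weight 2+13=15, value 20+28=48
Best: $53.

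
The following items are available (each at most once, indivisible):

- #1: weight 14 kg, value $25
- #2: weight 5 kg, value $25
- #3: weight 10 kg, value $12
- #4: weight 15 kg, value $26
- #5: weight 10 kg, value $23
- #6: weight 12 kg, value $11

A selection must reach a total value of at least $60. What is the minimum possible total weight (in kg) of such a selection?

Subsets with value ≥ 60, sorted by total weight:
- #2+#3+#5: weight 25, value 60
- #1+#2+#5: weight 29, value 73
- #1+#2+#3: weight 29, value 62
- #2+#4+#5: weight 30, value 74
Minimum weight: 25 kg.

25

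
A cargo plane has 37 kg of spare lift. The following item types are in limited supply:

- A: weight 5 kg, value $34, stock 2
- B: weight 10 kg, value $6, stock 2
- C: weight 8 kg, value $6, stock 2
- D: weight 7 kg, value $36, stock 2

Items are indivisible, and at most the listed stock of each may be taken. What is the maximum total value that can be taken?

$146

Top feasible selections:
- 2×A + 1×C + 2×D: weight 32, value 146
- 2×A + 1×B + 2×D: weight 34, value 146
- 2×A + 2×D: weight 24, value 140
Best: $146.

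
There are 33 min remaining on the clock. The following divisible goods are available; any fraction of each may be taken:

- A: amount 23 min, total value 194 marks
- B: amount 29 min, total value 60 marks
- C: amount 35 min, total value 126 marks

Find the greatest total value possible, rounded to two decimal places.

230.00

Take in order of value per unit:
- A (194/23 per unit): all 23 → value 194, running total 194.00
- C (126/35 per unit): 10 of 35 → value 10×126/35 = 36.0000, running total 230.00
Total 230.00.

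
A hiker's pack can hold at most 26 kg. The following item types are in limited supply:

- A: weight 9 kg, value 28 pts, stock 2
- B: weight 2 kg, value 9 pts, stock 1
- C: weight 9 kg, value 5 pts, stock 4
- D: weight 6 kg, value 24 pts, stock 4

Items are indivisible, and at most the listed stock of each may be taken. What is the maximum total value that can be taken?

Best selections within weight 26 and stock limits:
- 1×B + 4×D: weight 26, value 105
- 4×D: weight 24, value 96
- 2×A + 1×B + 1×D: weight 26, value 89
- 1×A + 1×B + 2×D: weight 23, value 85
Best: 105 pts.

105 pts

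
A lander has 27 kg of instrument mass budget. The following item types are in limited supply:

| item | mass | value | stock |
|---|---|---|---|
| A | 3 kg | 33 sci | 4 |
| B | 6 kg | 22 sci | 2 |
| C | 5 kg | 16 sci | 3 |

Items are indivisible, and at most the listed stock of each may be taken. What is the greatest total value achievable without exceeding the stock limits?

Top feasible selections:
- 4×A + 3×C: mass 27, value 180
- 4×A + 2×B: mass 24, value 176
- 4×A + 1×B + 1×C: mass 23, value 170
Best: 180 sci.

180 sci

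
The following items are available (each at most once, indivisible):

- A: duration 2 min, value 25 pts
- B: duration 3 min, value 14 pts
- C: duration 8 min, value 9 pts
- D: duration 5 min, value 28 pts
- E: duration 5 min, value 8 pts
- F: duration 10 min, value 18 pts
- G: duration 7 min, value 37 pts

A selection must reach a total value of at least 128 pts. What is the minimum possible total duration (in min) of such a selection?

Subsets with value ≥ 128, sorted by total duration:
- A+B+D+E+F+G: duration 32, value 130
- A+B+C+D+F+G: duration 35, value 131
- A+B+C+D+E+F+G: duration 40, value 139
Minimum duration: 32 min.

32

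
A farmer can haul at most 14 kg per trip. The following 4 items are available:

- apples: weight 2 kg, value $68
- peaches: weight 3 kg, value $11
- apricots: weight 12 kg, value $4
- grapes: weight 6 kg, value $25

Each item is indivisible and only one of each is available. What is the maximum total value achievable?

$104

Check high-value combinations within 14 kg:
- apples+peaches+grapes: weight 2+3+6=11, value 68+11+25=104
- apples+grapes: weight 2+6=8, value 68+25=93
- apples+peaches: weight 2+3=5, value 68+11=79
- apples+apricots: weight 2+12=14, value 68+4=72
Best: $104.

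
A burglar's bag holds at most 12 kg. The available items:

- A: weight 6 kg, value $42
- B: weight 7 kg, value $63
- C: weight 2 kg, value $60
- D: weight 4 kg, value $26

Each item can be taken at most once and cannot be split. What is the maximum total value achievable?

$128

Check high-value combinations within 12 kg:
- A+C+D: weight 6+2+4=12, value 42+60+26=128
- B+C: weight 7+2=9, value 63+60=123
- A+C: weight 6+2=8, value 42+60=102
- B+D: weight 7+4=11, value 63+26=89
Best: $128.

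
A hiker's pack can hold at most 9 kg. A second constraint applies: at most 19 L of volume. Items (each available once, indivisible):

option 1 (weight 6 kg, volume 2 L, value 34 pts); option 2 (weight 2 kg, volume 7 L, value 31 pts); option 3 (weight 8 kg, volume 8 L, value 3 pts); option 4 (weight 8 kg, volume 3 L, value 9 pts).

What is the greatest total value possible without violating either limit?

Feasible sets respecting both limits:
- option 1+option 2: weight 8, volume 9, value 65
- option 1: weight 6, volume 2, value 34
- option 2: weight 2, volume 7, value 31
- option 4: weight 8, volume 3, value 9
Best: 65 pts.

65 pts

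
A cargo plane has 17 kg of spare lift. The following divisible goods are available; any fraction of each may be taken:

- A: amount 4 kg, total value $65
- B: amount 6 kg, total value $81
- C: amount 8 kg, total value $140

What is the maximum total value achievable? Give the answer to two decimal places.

272.50

Take in order of value per unit:
- C (140/8 per unit): all 8 → value 140, running total 140.00
- A (65/4 per unit): all 4 → value 65, running total 205.00
- B (81/6 per unit): 5 of 6 → value 5×81/6 = 67.5000, running total 272.50
Total 272.50.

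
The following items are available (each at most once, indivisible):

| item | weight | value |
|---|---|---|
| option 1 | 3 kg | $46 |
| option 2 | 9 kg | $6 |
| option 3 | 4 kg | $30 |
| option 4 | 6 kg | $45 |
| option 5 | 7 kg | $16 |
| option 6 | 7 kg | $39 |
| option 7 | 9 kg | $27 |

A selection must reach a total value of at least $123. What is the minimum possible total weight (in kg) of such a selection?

16

Subsets with value ≥ 123, sorted by total weight:
- option 1+option 4+option 6: weight 16, value 130
- option 1+option 3+option 4+option 6: weight 20, value 160
Minimum weight: 16 kg.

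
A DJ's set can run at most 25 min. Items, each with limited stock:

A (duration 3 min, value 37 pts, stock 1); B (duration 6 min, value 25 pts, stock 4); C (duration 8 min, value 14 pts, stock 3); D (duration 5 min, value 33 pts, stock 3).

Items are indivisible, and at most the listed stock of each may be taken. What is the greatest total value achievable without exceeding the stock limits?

Top feasible selections:
- 1×A + 1×B + 3×D: duration 24, value 161
- 1×A + 2×B + 2×D: duration 25, value 153
Best: 161 pts.

161 pts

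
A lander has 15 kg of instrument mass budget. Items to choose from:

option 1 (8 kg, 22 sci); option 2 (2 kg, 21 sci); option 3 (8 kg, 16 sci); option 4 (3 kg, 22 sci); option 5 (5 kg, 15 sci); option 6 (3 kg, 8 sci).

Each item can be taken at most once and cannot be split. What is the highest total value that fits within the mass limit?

66 sci

Check high-value combinations within 15 kg:
- option 2+option 4+option 5+option 6: mass 2+3+5+3=13, value 21+22+15+8=66
- option 1+option 2+option 4: mass 8+2+3=13, value 22+21+22=65
- option 2+option 3+option 4: mass 2+8+3=13, value 21+16+22=59
- option 2+option 4+option 5: mass 2+3+5=10, value 21+22+15=58
Best: 66 sci.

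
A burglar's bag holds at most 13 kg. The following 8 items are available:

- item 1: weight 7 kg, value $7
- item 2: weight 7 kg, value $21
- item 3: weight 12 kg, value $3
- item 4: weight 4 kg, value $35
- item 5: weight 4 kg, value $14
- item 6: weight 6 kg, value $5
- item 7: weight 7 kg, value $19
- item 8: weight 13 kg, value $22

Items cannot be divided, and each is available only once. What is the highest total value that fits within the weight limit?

Check high-value combinations within 13 kg:
- item 2+item 4: weight 7+4=11, value 21+35=56
- item 4+item 7: weight 4+7=11, value 35+19=54
- item 4+item 5: weight 4+4=8, value 35+14=49
- item 1+item 4: weight 7+4=11, value 7+35=42
Best: $56.

$56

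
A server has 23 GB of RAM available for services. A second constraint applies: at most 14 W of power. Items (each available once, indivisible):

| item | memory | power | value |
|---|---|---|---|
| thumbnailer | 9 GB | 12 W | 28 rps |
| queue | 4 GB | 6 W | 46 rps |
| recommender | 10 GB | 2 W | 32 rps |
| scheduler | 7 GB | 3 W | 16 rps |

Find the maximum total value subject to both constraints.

94 rps

Feasible sets respecting both limits:
- queue+recommender+scheduler: memory 21, power 11, value 94
- queue+recommender: memory 14, power 8, value 78
- queue+scheduler: memory 11, power 9, value 62
Best: 94 rps.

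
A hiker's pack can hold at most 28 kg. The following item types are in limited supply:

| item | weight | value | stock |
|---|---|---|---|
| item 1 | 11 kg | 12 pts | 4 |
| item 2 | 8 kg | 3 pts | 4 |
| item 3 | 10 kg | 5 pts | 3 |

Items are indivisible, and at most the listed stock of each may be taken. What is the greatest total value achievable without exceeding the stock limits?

Top feasible selections:
- 2×item 1: weight 22, value 24
- 1×item 1 + 2×item 2: weight 27, value 18
- 1×item 1 + 1×item 3: weight 21, value 17
Best: 24 pts.

24 pts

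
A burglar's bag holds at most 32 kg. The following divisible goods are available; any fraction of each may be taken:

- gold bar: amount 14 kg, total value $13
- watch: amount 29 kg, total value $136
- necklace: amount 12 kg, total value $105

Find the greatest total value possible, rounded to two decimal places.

198.79

Take in order of value per unit:
- necklace (105/12 per unit): all 12 → value 105, running total 105.00
- watch (136/29 per unit): 20 of 29 → value 20×136/29 = 93.7931, running total 198.79
Total 198.79.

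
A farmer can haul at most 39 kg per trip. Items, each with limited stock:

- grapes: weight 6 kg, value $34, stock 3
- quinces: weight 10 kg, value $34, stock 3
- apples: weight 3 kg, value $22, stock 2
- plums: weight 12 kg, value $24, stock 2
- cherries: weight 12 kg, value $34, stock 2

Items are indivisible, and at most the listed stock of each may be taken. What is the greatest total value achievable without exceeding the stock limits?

Best selections within weight 39 and stock limits:
- 3×grapes + 1×quinces + 2×apples: weight 34, value 180
- 3×grapes + 2×apples + 1×cherries: weight 36, value 180
Best: $180.

$180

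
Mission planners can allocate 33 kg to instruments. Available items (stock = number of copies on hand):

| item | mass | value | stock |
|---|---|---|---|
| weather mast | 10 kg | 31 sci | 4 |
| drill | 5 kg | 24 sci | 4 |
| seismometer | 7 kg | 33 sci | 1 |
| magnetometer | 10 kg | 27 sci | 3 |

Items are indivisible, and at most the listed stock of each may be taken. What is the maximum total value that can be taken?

Top feasible selections:
- 1×weather mast + 3×drill + 1×seismometer: mass 32, value 136
- 3×drill + 1×seismometer + 1×magnetometer: mass 32, value 132
Best: 136 sci.

136 sci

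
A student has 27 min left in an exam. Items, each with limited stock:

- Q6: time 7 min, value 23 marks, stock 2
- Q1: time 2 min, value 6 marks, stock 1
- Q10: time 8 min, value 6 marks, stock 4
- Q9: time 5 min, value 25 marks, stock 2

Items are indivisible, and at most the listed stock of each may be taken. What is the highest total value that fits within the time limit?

102 marks

Top feasible selections:
- 2×Q6 + 1×Q1 + 2×Q9: time 26, value 102
- 2×Q6 + 2×Q9: time 24, value 96
- 1×Q6 + 1×Q1 + 1×Q10 + 2×Q9: time 27, value 85
Best: 102 marks.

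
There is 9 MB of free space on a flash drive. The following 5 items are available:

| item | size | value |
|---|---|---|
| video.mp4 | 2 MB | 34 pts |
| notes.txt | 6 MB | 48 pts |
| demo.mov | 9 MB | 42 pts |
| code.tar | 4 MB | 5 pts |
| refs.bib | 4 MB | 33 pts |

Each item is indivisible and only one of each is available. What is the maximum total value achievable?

82 pts

Check high-value combinations within 9 MB:
- video.mp4+notes.txt: size 2+6=8, value 34+48=82
- video.mp4+refs.bib: size 2+4=6, value 34+33=67
- notes.txt: size 6, value 48
Best: 82 pts.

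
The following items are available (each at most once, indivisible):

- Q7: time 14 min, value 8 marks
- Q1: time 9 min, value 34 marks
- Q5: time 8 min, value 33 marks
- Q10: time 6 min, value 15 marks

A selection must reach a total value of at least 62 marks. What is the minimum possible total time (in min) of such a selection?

Subsets with value ≥ 62, sorted by total time:
- Q1+Q5: time 17, value 67
- Q1+Q5+Q10: time 23, value 82
- Q7+Q1+Q5: time 31, value 75
- Q7+Q1+Q5+Q10: time 37, value 90
Minimum time: 17 min.

17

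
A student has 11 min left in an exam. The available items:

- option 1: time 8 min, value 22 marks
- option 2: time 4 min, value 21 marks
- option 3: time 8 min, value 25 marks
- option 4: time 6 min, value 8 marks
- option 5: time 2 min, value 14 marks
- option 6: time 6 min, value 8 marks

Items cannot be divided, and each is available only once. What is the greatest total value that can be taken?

39 marks

Check high-value combinations within 11 min:
- option 3+option 5: time 8+2=10, value 25+14=39
- option 1+option 5: time 8+2=10, value 22+14=36
- option 2+option 5: time 4+2=6, value 21+14=35
Best: 39 marks.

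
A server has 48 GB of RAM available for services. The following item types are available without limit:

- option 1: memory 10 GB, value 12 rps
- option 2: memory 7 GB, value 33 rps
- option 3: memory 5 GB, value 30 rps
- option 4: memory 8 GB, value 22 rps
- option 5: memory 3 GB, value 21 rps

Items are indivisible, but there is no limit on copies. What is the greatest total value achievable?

Best value-per-unit is option 5 at 21/3, and filling with it alone uses memory 16×3=48. No mix of the others beats 16×21 = 336.

336 rps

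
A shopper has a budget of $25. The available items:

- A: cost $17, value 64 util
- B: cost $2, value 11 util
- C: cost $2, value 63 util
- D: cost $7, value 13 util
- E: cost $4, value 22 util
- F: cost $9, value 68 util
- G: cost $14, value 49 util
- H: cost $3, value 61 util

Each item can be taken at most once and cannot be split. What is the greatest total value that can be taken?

This is a 0/1 knapsack; check combinations near the capacity.
- C+D+E+F+H: cost 2+7+4+9+3=25, value 63+13+22+68+61=227
- B+C+E+F+H: cost 2+2+4+9+3=20, value 11+63+22+68+61=225
- B+C+D+F+H: cost 2+2+7+9+3=23, value 11+63+13+68+61=216
- C+E+F+H: cost 2+4+9+3=18, value 63+22+68+61=214
Best: 227 util.

227 util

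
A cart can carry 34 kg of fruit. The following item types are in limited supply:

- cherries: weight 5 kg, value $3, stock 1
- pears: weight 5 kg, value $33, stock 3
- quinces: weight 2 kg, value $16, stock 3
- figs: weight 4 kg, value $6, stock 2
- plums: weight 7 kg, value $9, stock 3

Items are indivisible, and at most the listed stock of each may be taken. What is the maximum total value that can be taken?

$162

Top feasible selections:
- 3×pears + 3×quinces + 1×figs + 1×plums: weight 32, value 162
- 1×cherries + 3×pears + 3×quinces + 2×figs: weight 34, value 162
Best: $162.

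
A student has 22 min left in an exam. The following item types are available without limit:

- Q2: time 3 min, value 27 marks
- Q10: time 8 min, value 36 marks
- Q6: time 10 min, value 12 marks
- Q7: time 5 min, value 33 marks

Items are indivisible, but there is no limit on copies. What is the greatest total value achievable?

Best value-per-unit is Q2 at 27/3, and filling with it alone uses time 7×3=21. No mix of the others beats 7×27 = 189.

189 marks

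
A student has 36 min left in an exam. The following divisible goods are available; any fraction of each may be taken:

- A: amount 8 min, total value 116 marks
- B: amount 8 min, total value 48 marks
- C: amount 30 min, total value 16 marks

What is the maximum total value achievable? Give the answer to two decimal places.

Take in order of value per unit:
- A (116/8 per unit): all 8 → value 116, running total 116.00
- B (48/8 per unit): all 8 → value 48, running total 164.00
- C (16/30 per unit): 20 of 30 → value 20×16/30 = 10.6667, running total 174.67
Total 174.67.

174.67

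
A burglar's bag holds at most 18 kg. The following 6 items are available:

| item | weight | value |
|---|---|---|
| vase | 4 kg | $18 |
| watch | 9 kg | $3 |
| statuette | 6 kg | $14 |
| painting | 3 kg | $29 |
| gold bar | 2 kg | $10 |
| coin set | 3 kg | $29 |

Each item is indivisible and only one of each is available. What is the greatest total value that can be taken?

$100

This is a 0/1 knapsack; check combinations near the capacity.
- vase+statuette+painting+gold bar+coin set: weight 4+6+3+2+3=18, value 18+14+29+10+29=100
- vase+statuette+painting+coin set: weight 4+6+3+3=16, value 18+14+29+29=90
- vase+painting+gold bar+coin set: weight 4+3+2+3=12, value 18+29+10+29=86
Best: $100.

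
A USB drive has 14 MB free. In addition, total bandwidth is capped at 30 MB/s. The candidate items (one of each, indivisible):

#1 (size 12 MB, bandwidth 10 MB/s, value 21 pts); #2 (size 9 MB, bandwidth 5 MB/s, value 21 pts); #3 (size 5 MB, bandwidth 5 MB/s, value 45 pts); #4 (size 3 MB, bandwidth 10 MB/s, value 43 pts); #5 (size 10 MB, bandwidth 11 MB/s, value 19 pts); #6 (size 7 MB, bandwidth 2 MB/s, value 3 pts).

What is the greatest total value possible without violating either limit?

Feasible sets respecting both limits:
- #3+#4: size 8, bandwidth 15, value 88
- #2+#3: size 14, bandwidth 10, value 66
- #2+#4: size 12, bandwidth 15, value 64
Best: 88 pts.

88 pts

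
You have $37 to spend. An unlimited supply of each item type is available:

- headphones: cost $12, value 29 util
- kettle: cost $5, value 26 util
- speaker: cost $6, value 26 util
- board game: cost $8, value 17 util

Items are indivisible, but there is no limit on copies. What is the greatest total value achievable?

182 util

Best value-per-unit is kettle at 26/5, and filling with it alone uses cost 7×5=35. No mix of the others beats 7×26 = 182.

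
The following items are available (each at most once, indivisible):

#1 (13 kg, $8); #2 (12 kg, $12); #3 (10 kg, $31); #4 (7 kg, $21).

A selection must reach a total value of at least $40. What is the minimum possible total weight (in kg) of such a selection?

Subsets with value ≥ 40, sorted by total weight:
- #3+#4: weight 17, value 52
- #2+#3: weight 22, value 43
- #2+#3+#4: weight 29, value 64
Minimum weight: 17 kg.

17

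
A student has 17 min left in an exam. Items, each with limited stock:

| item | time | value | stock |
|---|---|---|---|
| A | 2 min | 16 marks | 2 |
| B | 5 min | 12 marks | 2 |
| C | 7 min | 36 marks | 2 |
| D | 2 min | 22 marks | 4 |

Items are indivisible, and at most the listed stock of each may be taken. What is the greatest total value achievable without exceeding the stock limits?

140 marks

Top feasible selections:
- 1×A + 1×C + 4×D: time 17, value 140
- 2×A + 1×C + 3×D: time 17, value 134
- 2×A + 1×B + 4×D: time 17, value 132
Best: 140 marks.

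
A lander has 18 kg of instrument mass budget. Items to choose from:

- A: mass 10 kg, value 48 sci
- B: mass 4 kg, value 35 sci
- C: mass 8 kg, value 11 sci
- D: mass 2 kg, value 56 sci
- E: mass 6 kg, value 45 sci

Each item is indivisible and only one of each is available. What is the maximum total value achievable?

149 sci

Check high-value combinations within 18 kg:
- A+D+E: mass 10+2+6=18, value 48+56+45=149
- A+B+D: mass 10+4+2=16, value 48+35+56=139
- B+D+E: mass 4+2+6=12, value 35+56+45=136
Best: 149 sci.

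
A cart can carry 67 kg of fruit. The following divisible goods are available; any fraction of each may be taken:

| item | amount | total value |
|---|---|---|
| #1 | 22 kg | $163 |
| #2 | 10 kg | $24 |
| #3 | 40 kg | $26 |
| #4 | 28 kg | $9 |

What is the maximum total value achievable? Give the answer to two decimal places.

Take in order of value per unit:
- #1 (163/22 per unit): all 22 → value 163, running total 163.00
- #2 (24/10 per unit): all 10 → value 24, running total 187.00
- #3 (26/40 per unit): 35 of 40 → value 35×26/40 = 22.7500, running total 209.75
Total 209.75.

209.75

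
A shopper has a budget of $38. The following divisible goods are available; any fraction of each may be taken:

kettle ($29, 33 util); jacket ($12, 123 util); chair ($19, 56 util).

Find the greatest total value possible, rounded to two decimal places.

186.97

Take in order of value per unit:
- jacket (123/12 per unit): all 12 → value 123, running total 123.00
- chair (56/19 per unit): all 19 → value 56, running total 179.00
- kettle (33/29 per unit): 7 of 29 → value 7×33/29 = 7.9655, running total 186.97
Total 186.97.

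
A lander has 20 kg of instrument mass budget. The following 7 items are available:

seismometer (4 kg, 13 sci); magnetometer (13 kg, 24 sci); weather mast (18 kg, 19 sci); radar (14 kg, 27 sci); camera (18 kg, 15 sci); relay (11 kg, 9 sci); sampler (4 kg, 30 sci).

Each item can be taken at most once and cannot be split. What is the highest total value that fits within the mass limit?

Check high-value combinations within 20 kg:
- radar+sampler: mass 14+4=18, value 27+30=57
- magnetometer+sampler: mass 13+4=17, value 24+30=54
- seismometer+relay+sampler: mass 4+11+4=19, value 13+9+30=52
- seismometer+sampler: mass 4+4=8, value 13+30=43
- seismometer+radar: mass 4+14=18, value 13+27=40
Best: 57 sci.

57 sci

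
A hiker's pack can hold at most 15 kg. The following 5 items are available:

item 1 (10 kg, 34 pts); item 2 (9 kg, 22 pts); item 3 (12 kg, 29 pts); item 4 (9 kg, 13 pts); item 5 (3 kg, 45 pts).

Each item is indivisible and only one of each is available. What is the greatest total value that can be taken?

79 pts

Check high-value combinations within 15 kg:
- item 1+item 5: weight 10+3=13, value 34+45=79
- item 3+item 5: weight 12+3=15, value 29+45=74
- item 2+item 5: weight 9+3=12, value 22+45=67
Best: 79 pts.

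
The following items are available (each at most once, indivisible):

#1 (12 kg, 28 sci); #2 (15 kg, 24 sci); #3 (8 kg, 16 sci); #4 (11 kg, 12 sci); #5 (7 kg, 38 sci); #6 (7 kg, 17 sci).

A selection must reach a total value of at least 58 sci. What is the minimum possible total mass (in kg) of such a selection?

19

Subsets with value ≥ 58, sorted by total mass:
- #1+#5: mass 19, value 66
- #3+#5+#6: mass 22, value 71
- #2+#5: mass 22, value 62
Minimum mass: 19 kg.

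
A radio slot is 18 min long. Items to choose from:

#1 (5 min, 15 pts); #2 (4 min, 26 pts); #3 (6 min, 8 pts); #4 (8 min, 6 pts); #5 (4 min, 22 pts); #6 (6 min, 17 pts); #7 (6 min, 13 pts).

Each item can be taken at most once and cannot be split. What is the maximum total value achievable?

65 pts

Check high-value combinations within 18 min:
- #2+#5+#6: duration 4+4+6=14, value 26+22+17=65
- #1+#2+#5: duration 5+4+4=13, value 15+26+22=63
- #2+#5+#7: duration 4+4+6=14, value 26+22+13=61
- #1+#2+#6: duration 5+4+6=15, value 15+26+17=58
- #2+#3+#5: duration 4+6+4=14, value 26+8+22=56
Best: 65 pts.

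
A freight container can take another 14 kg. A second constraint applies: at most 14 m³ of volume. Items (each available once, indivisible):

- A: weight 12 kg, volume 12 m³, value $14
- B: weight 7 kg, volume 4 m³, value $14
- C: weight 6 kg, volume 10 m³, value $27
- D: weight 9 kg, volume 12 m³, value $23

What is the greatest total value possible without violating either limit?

Feasible sets respecting both limits:
- B+C: weight 13, volume 14, value 41
- C: weight 6, volume 10, value 27
- D: weight 9, volume 12, value 23
Best: $41.

$41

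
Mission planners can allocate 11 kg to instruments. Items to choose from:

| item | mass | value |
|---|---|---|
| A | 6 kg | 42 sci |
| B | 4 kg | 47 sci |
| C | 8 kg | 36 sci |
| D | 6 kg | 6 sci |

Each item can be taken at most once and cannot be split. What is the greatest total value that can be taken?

89 sci

This is a 0/1 knapsack; check combinations near the capacity.
- A+B: mass 6+4=10, value 42+47=89
- B+D: mass 4+6=10, value 47+6=53
- B: mass 4, value 47
- A: mass 6, value 42
- C: mass 8, value 36
Best: 89 sci.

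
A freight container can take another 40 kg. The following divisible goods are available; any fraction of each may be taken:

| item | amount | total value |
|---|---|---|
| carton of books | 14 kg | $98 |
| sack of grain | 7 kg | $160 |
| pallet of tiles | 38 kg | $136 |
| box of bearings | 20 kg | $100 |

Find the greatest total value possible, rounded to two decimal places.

353.00

Take in order of value per unit:
- sack of grain (160/7 per unit): all 7 → value 160, running total 160.00
- carton of books (98/14 per unit): all 14 → value 98, running total 258.00
- box of bearings (100/20 per unit): 19 of 20 → value 19×100/20 = 95.0000, running total 353.00
Total 353.00.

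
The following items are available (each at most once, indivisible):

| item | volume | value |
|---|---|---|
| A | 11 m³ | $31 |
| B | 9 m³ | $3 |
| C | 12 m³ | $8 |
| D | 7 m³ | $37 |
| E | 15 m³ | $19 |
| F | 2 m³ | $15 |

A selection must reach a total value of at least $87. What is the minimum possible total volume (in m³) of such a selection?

Subsets with value ≥ 87, sorted by total volume:
- A+C+D+F: volume 32, value 91
- A+D+E: volume 33, value 87
Minimum volume: 32 m³.

32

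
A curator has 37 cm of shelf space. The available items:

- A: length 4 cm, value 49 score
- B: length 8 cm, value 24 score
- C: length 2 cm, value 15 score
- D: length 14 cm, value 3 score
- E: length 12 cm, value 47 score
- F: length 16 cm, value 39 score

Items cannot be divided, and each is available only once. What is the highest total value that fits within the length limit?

This is a 0/1 knapsack; check combinations near the capacity.
- A+C+E+F: length 4+2+12+16=34, value 49+15+47+39=150
- A+B+C+E: length 4+8+2+12=26, value 49+24+15+47=135
- A+E+F: length 4+12+16=32, value 49+47+39=135
- A+B+C+F: length 4+8+2+16=30, value 49+24+15+39=127
Best: 150 score.

150 score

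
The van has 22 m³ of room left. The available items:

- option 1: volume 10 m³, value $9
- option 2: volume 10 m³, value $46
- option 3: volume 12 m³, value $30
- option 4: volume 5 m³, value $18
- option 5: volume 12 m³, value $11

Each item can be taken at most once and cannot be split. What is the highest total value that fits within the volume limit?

Check high-value combinations within 22 m³:
- option 2+option 3: volume 10+12=22, value 46+30=76
- option 2+option 4: volume 10+5=15, value 46+18=64
- option 2+option 5: volume 10+12=22, value 46+11=57
- option 1+option 2: volume 10+10=20, value 9+46=55
- option 3+option 4: volume 12+5=17, value 30+18=48
Best: $76.

$76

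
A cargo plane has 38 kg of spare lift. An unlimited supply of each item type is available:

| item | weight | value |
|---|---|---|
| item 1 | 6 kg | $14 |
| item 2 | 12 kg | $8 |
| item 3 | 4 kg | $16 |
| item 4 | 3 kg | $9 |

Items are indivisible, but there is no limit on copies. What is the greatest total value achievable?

Best value-per-unit is item 3 at 16/4; filling with it alone gives 9×16 = 144.
Optimal mix: 8×item 3 + 2×item 4 → weight 38, value 146.

$146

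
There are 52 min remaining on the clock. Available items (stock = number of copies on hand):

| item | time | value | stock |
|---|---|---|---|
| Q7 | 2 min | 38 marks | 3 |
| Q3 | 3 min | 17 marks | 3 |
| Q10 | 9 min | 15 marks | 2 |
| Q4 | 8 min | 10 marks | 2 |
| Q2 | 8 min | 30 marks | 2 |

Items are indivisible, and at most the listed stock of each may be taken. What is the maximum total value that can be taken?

Best selections within time 52 and stock limits:
- 3×Q7 + 3×Q3 + 2×Q10 + 2×Q2: time 49, value 255
- 3×Q7 + 3×Q3 + 1×Q10 + 1×Q4 + 2×Q2: time 48, value 250
Best: 255 marks.

255 marks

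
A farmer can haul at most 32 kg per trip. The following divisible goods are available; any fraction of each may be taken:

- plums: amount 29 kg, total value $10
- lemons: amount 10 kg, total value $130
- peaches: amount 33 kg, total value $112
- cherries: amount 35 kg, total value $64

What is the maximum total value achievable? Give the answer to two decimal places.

204.67

Take in order of value per unit:
- lemons (130/10 per unit): all 10 → value 130, running total 130.00
- peaches (112/33 per unit): 22 of 33 → value 22×112/33 = 74.6667, running total 204.67
Total 204.67.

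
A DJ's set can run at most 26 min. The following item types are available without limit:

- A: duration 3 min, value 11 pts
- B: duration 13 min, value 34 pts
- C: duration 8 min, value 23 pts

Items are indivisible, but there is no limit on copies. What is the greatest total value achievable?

89 pts

Best value-per-unit is A at 11/3; filling with it alone gives 8×11 = 88.
Optimal mix: 6×A + 1×C → duration 26, value 89.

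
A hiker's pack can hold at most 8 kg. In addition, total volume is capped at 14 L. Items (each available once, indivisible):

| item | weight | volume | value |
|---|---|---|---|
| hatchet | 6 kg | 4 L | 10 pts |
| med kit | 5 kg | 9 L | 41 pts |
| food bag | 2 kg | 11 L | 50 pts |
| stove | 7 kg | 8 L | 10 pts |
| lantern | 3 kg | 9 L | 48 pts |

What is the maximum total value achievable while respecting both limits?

50 pts

Feasible sets respecting both limits:
- food bag: weight 2, volume 11, value 50
- lantern: weight 3, volume 9, value 48
- med kit: weight 5, volume 9, value 41
- hatchet: weight 6, volume 4, value 10
Best: 50 pts.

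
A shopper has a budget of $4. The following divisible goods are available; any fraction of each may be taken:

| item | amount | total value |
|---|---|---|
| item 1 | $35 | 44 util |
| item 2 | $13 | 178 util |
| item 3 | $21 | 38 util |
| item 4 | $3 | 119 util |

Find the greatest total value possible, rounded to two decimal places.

132.69

Take in order of value per unit:
- item 4 (119/3 per unit): all 3 → value 119, running total 119.00
- item 2 (178/13 per unit): 1 of 13 → value 1×178/13 = 13.6923, running total 132.69
Total 132.69.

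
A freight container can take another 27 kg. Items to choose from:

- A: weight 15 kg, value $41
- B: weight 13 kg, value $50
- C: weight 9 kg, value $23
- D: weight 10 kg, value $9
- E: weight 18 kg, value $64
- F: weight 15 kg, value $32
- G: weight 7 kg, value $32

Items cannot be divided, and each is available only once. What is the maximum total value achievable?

$96

Check high-value combinations within 27 kg:
- E+G: weight 18+7=25, value 64+32=96
- C+E: weight 9+18=27, value 23+64=87
- B+G: weight 13+7=20, value 50+32=82
Best: $96.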